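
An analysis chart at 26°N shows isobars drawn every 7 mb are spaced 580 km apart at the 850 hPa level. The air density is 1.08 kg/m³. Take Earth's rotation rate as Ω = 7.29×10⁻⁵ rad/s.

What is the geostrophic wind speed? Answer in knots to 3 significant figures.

34.0 knots

Coriolis parameter at 26°N:
f = 2Ω sin φ = 2 × 7.29×10⁻⁵ × sin 26° = 6.39×10⁻⁵ s⁻¹
Pressure gradient: |∂P/∂n| = 700 Pa / 580000 m = 1.21×10⁻³ Pa/m
Geostrophic balance (pressure-gradient force = Coriolis force):
V_g = (1/(fρ)) |∂P/∂n| = 1.21×10⁻³ / (6.39×10⁻⁵ × 1.08) = 17.5 m/s
Converting: 17.5 m/s × 1.944 = 34.0 knots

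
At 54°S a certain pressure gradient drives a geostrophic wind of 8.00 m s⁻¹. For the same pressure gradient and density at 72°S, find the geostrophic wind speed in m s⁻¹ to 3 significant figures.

With the same pressure gradient and density, V_g ∝ 1/f ∝ 1/sin φ.
V₂ = V₁ · sin φ₁ / sin φ₂ = 8.00 × sin 54° / sin 72°
V₂ = 8.00 × 0.8090/0.9511 = 6.81 m s⁻¹

6.81 m s⁻¹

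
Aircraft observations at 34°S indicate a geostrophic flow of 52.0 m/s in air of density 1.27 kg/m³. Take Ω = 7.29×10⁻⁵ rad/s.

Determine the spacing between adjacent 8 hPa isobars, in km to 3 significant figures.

Coriolis parameter at 34°S:
f = 2Ω sin φ = 2 × 7.29×10⁻⁵ × sin 34° = 8.15×10⁻⁵ s⁻¹
Geostrophic balance rearranged: |∂P/∂n| = f ρ V_g
|∂P/∂n| = 8.15×10⁻⁵ × 1.27 × 52.0 = 5.38×10⁻³ Pa/m
Isobar spacing: Δn = ΔP/|∂P/∂n| = 800 Pa / 5.38×10⁻³ Pa/m = 148581 m ≈ 149 km

149 km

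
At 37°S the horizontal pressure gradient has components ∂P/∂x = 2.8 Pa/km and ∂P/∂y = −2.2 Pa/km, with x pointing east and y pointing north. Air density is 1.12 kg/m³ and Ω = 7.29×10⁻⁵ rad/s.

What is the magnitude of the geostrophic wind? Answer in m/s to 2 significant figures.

Coriolis parameter at 37°S:
f = 2Ω sin φ = 2 × 7.29×10⁻⁵ × sin 37° = 8.77×10⁻⁵ s⁻¹
In the Southern Hemisphere f is negative: f = −8.77×10⁻⁵ s⁻¹.
Component geostrophic relations (x east, y north):
u_g = −(1/(fρ)) ∂P/∂y,  v_g = (1/(fρ)) ∂P/∂x
u_g = −(−2.2×10⁻³)/(−8.77×10⁻⁵ × 1.12) = −22.4 m/s;  v_g = (2.8×10⁻³)/(−8.77×10⁻⁵ × 1.12) = −28.5 m/s
|V_g| = √(u_g² + v_g²) = 36.2 m/s

36 m/s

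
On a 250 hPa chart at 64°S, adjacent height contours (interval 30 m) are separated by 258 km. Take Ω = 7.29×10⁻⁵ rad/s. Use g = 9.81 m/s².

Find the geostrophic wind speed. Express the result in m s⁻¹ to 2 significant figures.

Coriolis parameter at 64°S:
f = 2Ω sin φ = 2 × 7.29×10⁻⁵ × sin 64° = 1.31×10⁻⁴ s⁻¹
Height gradient: |∂Z/∂n| = 30 m / 258000 m = 1.16×10⁻⁴
On a pressure surface, geostrophic balance gives V_g = (g/f)|∂Z/∂n|:
V_g = 9.81 × 1.16×10⁻⁴ / 1.31×10⁻⁴ = 8.70 m/s

8.7 m s⁻¹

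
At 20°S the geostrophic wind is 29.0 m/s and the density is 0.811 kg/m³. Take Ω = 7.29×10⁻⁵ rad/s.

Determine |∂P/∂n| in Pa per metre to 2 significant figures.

Coriolis parameter at 20°S:
f = 2Ω sin φ = 2 × 7.29×10⁻⁵ × sin 20° = 4.99×10⁻⁵ s⁻¹
Geostrophic balance rearranged: |∂P/∂n| = f ρ V_g
|∂P/∂n| = 4.99×10⁻⁵ × 0.811 × 29.0 = 1.17×10⁻³ Pa/m

1.2×10⁻³ Pa/m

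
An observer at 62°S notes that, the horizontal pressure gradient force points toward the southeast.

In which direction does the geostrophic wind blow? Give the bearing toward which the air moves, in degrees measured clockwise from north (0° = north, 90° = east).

The pressure-gradient force points toward the southeast (bearing 135°).
Geostrophic balance: in the Southern Hemisphere the Coriolis force deflects motion to the left, so the geostrophic wind blows 90° to the left of the pressure-gradient force (low pressure on the right).
Rotating 135° by 90° counterclockwise gives 045° — the wind blows toward the northeast.

045°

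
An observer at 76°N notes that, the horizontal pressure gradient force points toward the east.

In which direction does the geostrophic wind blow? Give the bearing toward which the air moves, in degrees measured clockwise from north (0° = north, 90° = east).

180°

The pressure-gradient force points toward the east (bearing 090°).
Geostrophic balance: in the Northern Hemisphere the Coriolis force deflects motion to the right, so the geostrophic wind blows 90° to the right of the pressure-gradient force (low pressure on the left).
Rotating 090° by 90° clockwise gives 180° — the wind blows toward the south.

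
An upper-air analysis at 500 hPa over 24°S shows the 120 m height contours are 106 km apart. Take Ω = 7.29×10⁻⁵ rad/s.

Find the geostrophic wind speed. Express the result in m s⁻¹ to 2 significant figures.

Coriolis parameter at 24°S:
f = 2Ω sin φ = 2 × 7.29×10⁻⁵ × sin 24° = 5.93×10⁻⁵ s⁻¹
Height gradient: |∂Z/∂n| = 120 m / 106000 m = 1.13×10⁻³
On a pressure surface, geostrophic balance gives V_g = (g/f)|∂Z/∂n|:
V_g = 9.81 × 1.13×10⁻³ / 5.93×10⁻⁵ = 187 m/s

190 m s⁻¹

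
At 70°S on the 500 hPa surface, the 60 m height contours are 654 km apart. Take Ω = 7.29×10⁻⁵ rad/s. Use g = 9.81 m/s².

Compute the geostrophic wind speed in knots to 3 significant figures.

Coriolis parameter at 70°S:
f = 2Ω sin φ = 2 × 7.29×10⁻⁵ × sin 70° = 1.37×10⁻⁴ s⁻¹
Height gradient: |∂Z/∂n| = 60 m / 654000 m = 9.17×10⁻⁵
On a pressure surface, geostrophic balance gives V_g = (g/f)|∂Z/∂n|:
V_g = 9.81 × 9.17×10⁻⁵ / 1.37×10⁻⁴ = 6.57 m/s
Converting: 6.57 m/s × 1.944 = 12.8 knots

12.8 knots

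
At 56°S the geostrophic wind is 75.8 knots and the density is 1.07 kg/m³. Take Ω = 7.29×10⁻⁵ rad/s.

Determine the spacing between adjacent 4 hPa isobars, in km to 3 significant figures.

79.3 km

Coriolis parameter at 56°S:
f = 2Ω sin φ = 2 × 7.29×10⁻⁵ × sin 56° = 1.21×10⁻⁴ s⁻¹
Wind speed in SI: 75.8 knots = 39.0 m/s
Geostrophic balance rearranged: |∂P/∂n| = f ρ V_g
|∂P/∂n| = 1.21×10⁻⁴ × 1.07 × 39.0 = 5.04×10⁻³ Pa/m
Isobar spacing: Δn = ΔP/|∂P/∂n| = 400 Pa / 5.04×10⁻³ Pa/m = 79312 m ≈ 79.3 km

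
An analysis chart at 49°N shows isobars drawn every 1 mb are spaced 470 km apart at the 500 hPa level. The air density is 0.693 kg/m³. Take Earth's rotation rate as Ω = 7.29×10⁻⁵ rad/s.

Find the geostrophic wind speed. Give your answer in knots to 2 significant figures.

5.4 knots

Coriolis parameter at 49°N:
f = 2Ω sin φ = 2 × 7.29×10⁻⁵ × sin 49° = 1.10×10⁻⁴ s⁻¹
Pressure gradient: |∂P/∂n| = 100 Pa / 470000 m = 2.13×10⁻⁴ Pa/m
Geostrophic balance (pressure-gradient force = Coriolis force):
V_g = (1/(fρ)) |∂P/∂n| = 2.13×10⁻⁴ / (1.10×10⁻⁴ × 0.693) = 2.79 m/s
Converting: 2.79 m/s × 1.944 = 5.4 knots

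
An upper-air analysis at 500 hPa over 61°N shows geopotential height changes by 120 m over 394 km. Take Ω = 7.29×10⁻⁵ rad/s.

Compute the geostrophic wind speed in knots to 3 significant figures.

Coriolis parameter at 61°N:
f = 2Ω sin φ = 2 × 7.29×10⁻⁵ × sin 61° = 1.28×10⁻⁴ s⁻¹
Height gradient: |∂Z/∂n| = 120 m / 394000 m = 3.05×10⁻⁴
On a pressure surface, geostrophic balance gives V_g = (g/f)|∂Z/∂n|:
V_g = 9.81 × 3.05×10⁻⁴ / 1.28×10⁻⁴ = 23.4 m/s
Converting: 23.4 m/s × 1.944 = 45.5 knots

45.5 knots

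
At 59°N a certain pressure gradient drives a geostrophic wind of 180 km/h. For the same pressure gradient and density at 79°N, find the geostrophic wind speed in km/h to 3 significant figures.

With the same pressure gradient and density, V_g ∝ 1/f ∝ 1/sin φ.
V₂ = V₁ · sin φ₁ / sin φ₂ = 180 × sin 59° / sin 79°
V₂ = 180 × 0.8572/0.9816 = 157 km/h

157 km/h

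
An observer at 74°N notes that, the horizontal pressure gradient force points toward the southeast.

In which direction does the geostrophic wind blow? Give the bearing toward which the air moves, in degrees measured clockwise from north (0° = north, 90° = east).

225°

The pressure-gradient force points toward the southeast (bearing 135°).
Geostrophic balance: in the Northern Hemisphere the Coriolis force deflects motion to the right, so the geostrophic wind blows 90° to the right of the pressure-gradient force (low pressure on the left).
Rotating 135° by 90° clockwise gives 225° — the wind blows toward the southwest.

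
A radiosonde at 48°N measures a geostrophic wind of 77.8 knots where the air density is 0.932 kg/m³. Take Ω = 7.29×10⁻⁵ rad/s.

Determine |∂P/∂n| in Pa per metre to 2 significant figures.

4.0×10⁻³ Pa/m

Coriolis parameter at 48°N:
f = 2Ω sin φ = 2 × 7.29×10⁻⁵ × sin 48° = 1.08×10⁻⁴ s⁻¹
Wind speed in SI: 77.8 knots = 40.0 m/s
Geostrophic balance rearranged: |∂P/∂n| = f ρ V_g
|∂P/∂n| = 1.08×10⁻⁴ × 0.932 × 40.0 = 4.04×10⁻³ Pa/m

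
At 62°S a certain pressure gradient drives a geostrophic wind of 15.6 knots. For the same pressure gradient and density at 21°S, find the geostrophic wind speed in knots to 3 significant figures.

With the same pressure gradient and density, V_g ∝ 1/f ∝ 1/sin φ.
V₂ = V₁ · sin φ₁ / sin φ₂ = 15.6 × sin 62° / sin 21°
V₂ = 15.6 × 0.8829/0.3584 = 38.4 knots

38.4 knots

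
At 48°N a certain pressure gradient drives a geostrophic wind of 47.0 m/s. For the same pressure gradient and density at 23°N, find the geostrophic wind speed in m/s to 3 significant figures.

89.4 m/s

With the same pressure gradient and density, V_g ∝ 1/f ∝ 1/sin φ.
V₂ = V₁ · sin φ₁ / sin φ₂ = 47.0 × sin 48° / sin 23°
V₂ = 47.0 × 0.7431/0.3907 = 89.4 m/s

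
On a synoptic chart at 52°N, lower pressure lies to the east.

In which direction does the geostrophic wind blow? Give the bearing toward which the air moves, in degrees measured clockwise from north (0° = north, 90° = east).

The pressure-gradient force points toward the east (bearing 090°).
Geostrophic balance: in the Northern Hemisphere the Coriolis force deflects motion to the right, so the geostrophic wind blows 90° to the right of the pressure-gradient force (low pressure on the left).
Rotating 090° by 90° clockwise gives 180° — the wind blows toward the south.

180°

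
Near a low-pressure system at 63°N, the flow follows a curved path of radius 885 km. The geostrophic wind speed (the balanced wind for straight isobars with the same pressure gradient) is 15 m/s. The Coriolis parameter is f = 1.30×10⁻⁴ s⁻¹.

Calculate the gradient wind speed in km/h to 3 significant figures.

Around a low, centrifugal force acts outward with Coriolis, so pressure-gradient force balances both:
(1/ρ)|∂P/∂n| = fV + V²/R  →  V² + fR·V − fR·V_g = 0
With fR = 1.30×10⁻⁴ × 885×10³ m = 115 m/s:
V = [−fR + √((fR)² + 4 fR V_g)]/2 = [−115 + √(115² + 4×115×15)]/2 = 13.4 m/s
Subgeostrophic (V < V_g = 15 m/s), as expected around a low.
Converting: 13.4 m/s × 3.6 = 48.4 km/h

48.4 km/h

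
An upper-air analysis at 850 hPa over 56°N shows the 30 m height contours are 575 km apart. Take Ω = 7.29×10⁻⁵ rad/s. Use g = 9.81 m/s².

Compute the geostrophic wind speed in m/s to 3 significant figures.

4.23 m/s

Coriolis parameter at 56°N:
f = 2Ω sin φ = 2 × 7.29×10⁻⁵ × sin 56° = 1.21×10⁻⁴ s⁻¹
Height gradient: |∂Z/∂n| = 30 m / 575000 m = 5.22×10⁻⁵
On a pressure surface, geostrophic balance gives V_g = (g/f)|∂Z/∂n|:
V_g = 9.81 × 5.22×10⁻⁵ / 1.21×10⁻⁴ = 4.23 m/s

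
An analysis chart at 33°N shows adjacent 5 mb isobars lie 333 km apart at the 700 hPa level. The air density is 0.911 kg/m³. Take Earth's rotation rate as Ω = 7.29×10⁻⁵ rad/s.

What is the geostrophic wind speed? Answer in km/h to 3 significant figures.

74.7 km/h

Coriolis parameter at 33°N:
f = 2Ω sin φ = 2 × 7.29×10⁻⁵ × sin 33° = 7.94×10⁻⁵ s⁻¹
Pressure gradient: |∂P/∂n| = 500 Pa / 333000 m = 1.50×10⁻³ Pa/m
Geostrophic balance (pressure-gradient force = Coriolis force):
V_g = (1/(fρ)) |∂P/∂n| = 1.50×10⁻³ / (7.94×10⁻⁵ × 0.911) = 20.8 m/s
Converting: 20.8 m/s × 3.6 = 74.7 km/h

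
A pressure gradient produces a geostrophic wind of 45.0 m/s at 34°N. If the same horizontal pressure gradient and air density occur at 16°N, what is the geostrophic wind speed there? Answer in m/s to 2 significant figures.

With the same pressure gradient and density, V_g ∝ 1/f ∝ 1/sin φ.
V₂ = V₁ · sin φ₁ / sin φ₂ = 45.0 × sin 34° / sin 16°
V₂ = 45.0 × 0.5592/0.2756 = 91 m/s

91 m/s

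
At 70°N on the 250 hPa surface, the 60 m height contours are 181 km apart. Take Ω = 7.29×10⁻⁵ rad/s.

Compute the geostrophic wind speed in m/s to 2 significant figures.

24 m/s

Coriolis parameter at 70°N:
f = 2Ω sin φ = 2 × 7.29×10⁻⁵ × sin 70° = 1.37×10⁻⁴ s⁻¹
Height gradient: |∂Z/∂n| = 60 m / 181000 m = 3.31×10⁻⁴
On a pressure surface, geostrophic balance gives V_g = (g/f)|∂Z/∂n|:
V_g = 9.81 × 3.31×10⁻⁴ / 1.37×10⁻⁴ = 23.7 m/s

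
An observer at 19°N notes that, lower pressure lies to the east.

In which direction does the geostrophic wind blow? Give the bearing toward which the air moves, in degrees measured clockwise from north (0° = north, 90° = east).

180°

The pressure-gradient force points toward the east (bearing 090°).
Geostrophic balance: in the Northern Hemisphere the Coriolis force deflects motion to the right, so the geostrophic wind blows 90° to the right of the pressure-gradient force (low pressure on the left).
Rotating 090° by 90° clockwise gives 180° — the wind blows toward the south.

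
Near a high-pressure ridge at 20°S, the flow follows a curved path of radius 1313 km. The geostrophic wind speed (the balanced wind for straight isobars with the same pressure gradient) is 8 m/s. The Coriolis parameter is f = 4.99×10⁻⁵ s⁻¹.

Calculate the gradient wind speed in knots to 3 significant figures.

18.1 knots

Around a high, pressure-gradient force acts outward with centrifugal, so Coriolis balances both:
fV = (1/ρ)|∂P/∂n| + V²/R  →  V² − fR·V + fR·V_g = 0
With fR = 4.99×10⁻⁵ × 1313×10³ m = 65.5 m/s:
V = [fR − √((fR)² − 4 fR V_g)]/2 = [65.5 − √(65.5² − 4×65.5×8)]/2 = 9.33 m/s
Supergeostrophic (V > V_g = 8 m/s), as expected around a high.
Converting: 9.33 m/s × 1.944 = 18.1 knots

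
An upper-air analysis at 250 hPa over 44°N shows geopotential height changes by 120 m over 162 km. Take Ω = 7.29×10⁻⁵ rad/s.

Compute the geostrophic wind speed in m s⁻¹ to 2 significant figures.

Coriolis parameter at 44°N:
f = 2Ω sin φ = 2 × 7.29×10⁻⁵ × sin 44° = 1.01×10⁻⁴ s⁻¹
Height gradient: |∂Z/∂n| = 120 m / 162000 m = 7.41×10⁻⁴
On a pressure surface, geostrophic balance gives V_g = (g/f)|∂Z/∂n|:
V_g = 9.81 × 7.41×10⁻⁴ / 1.01×10⁻⁴ = 71.7 m/s

72 m s⁻¹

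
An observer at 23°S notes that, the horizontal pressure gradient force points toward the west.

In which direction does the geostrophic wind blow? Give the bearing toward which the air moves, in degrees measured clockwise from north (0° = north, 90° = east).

The pressure-gradient force points toward the west (bearing 270°).
Geostrophic balance: in the Southern Hemisphere the Coriolis force deflects motion to the left, so the geostrophic wind blows 90° to the left of the pressure-gradient force (low pressure on the right).
Rotating 270° by 90° counterclockwise gives 180° — the wind blows toward the south.

180°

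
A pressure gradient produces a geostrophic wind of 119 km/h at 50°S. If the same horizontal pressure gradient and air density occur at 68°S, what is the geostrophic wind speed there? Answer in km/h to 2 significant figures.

With the same pressure gradient and density, V_g ∝ 1/f ∝ 1/sin φ.
V₂ = V₁ · sin φ₁ / sin φ₂ = 119 × sin 50° / sin 68°
V₂ = 119 × 0.7660/0.9272 = 98 km/h

98 km/h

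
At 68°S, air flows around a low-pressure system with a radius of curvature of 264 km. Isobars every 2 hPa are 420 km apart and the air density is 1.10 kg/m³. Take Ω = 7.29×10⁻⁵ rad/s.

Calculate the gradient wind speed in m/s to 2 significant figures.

3.0 m/s

Coriolis parameter at 68°S:
f = 2Ω sin φ = 2 × 7.29×10⁻⁵ × sin 68° = 1.35×10⁻⁴ s⁻¹
Pressure gradient: |∂P/∂n| = 200 Pa / 420000 m = 4.76×10⁻⁴ Pa/m
Geostrophic speed: V_g = |∂P/∂n|/(fρ) = 4.76×10⁻⁴/(1.35×10⁻⁴ × 1.10) = 3.20 m/s
Around a low, centrifugal force acts outward with Coriolis, so pressure-gradient force balances both:
(1/ρ)|∂P/∂n| = fV + V²/R  →  V² + fR·V − fR·V_g = 0
With fR = 1.35×10⁻⁴ × 264×10³ m = 35.7 m/s:
V = [−fR + √((fR)² + 4 fR V_g)]/2 = [−35.7 + √(35.7² + 4×35.7×3.2)]/2 = 2.96 m/s
Subgeostrophic (V < V_g = 3.2 m/s), as expected around a low.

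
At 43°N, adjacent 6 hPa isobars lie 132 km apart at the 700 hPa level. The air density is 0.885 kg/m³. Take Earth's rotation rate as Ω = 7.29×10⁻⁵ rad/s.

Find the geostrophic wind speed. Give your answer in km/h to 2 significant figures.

190 km/h

Coriolis parameter at 43°N:
f = 2Ω sin φ = 2 × 7.29×10⁻⁵ × sin 43° = 9.94×10⁻⁵ s⁻¹
Pressure gradient: |∂P/∂n| = 600 Pa / 132000 m = 4.55×10⁻³ Pa/m
Geostrophic balance (pressure-gradient force = Coriolis force):
V_g = (1/(fρ)) |∂P/∂n| = 4.55×10⁻³ / (9.94×10⁻⁵ × 0.885) = 51.7 m/s
Converting: 51.7 m/s × 3.6 = 190 km/h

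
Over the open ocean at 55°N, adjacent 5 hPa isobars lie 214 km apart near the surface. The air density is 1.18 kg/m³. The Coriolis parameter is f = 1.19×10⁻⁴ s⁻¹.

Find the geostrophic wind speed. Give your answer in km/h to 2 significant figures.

60 km/h

Pressure gradient: |∂P/∂n| = 500 Pa / 214000 m = 2.34×10⁻³ Pa/m
Geostrophic balance (pressure-gradient force = Coriolis force):
V_g = (1/(fρ)) |∂P/∂n| = 2.34×10⁻³ / (1.19×10⁻⁴ × 1.18) = 16.6 m/s
Converting: 16.6 m/s × 3.6 = 60 km/h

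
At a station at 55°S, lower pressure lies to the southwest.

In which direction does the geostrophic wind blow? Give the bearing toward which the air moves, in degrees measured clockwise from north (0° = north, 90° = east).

135°

The pressure-gradient force points toward the southwest (bearing 225°).
Geostrophic balance: in the Southern Hemisphere the Coriolis force deflects motion to the left, so the geostrophic wind blows 90° to the left of the pressure-gradient force (low pressure on the right).
Rotating 225° by 90° counterclockwise gives 135° — the wind blows toward the southeast.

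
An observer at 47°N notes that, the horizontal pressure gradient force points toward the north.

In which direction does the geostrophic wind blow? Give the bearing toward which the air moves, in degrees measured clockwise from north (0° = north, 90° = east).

The pressure-gradient force points toward the north (bearing 000°).
Geostrophic balance: in the Northern Hemisphere the Coriolis force deflects motion to the right, so the geostrophic wind blows 90° to the right of the pressure-gradient force (low pressure on the left).
Rotating 000° by 90° clockwise gives 090° — the wind blows toward the east.

090°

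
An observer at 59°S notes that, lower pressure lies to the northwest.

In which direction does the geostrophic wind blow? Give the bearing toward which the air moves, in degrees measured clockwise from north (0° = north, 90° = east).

The pressure-gradient force points toward the northwest (bearing 315°).
Geostrophic balance: in the Southern Hemisphere the Coriolis force deflects motion to the left, so the geostrophic wind blows 90° to the left of the pressure-gradient force (low pressure on the right).
Rotating 315° by 90° counterclockwise gives 225° — the wind blows toward the southwest.

225°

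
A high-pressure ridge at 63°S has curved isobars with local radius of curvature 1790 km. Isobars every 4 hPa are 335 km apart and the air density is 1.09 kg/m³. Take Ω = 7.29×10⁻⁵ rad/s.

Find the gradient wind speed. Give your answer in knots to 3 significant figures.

17.0 knots

Coriolis parameter at 63°S:
f = 2Ω sin φ = 2 × 7.29×10⁻⁵ × sin 63° = 1.30×10⁻⁴ s⁻¹
Pressure gradient: |∂P/∂n| = 400 Pa / 335000 m = 1.19×10⁻³ Pa/m
Geostrophic speed: V_g = |∂P/∂n|/(fρ) = 1.19×10⁻³/(1.30×10⁻⁴ × 1.09) = 8.43 m/s
Around a high, pressure-gradient force acts outward with centrifugal, so Coriolis balances both:
fV = (1/ρ)|∂P/∂n| + V²/R  →  V² − fR·V + fR·V_g = 0
With fR = 1.30×10⁻⁴ × 1790×10³ m = 233 m/s:
V = [fR − √((fR)² − 4 fR V_g)]/2 = [233 − √(233² − 4×233×8.43)]/2 = 8.76 m/s
Supergeostrophic (V > V_g = 8.43 m/s), as expected around a high.
Converting: 8.76 m/s × 1.944 = 17.0 knots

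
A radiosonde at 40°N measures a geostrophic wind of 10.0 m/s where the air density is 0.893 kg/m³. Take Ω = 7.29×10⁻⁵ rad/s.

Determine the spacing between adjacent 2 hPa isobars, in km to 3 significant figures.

239 km

Coriolis parameter at 40°N:
f = 2Ω sin φ = 2 × 7.29×10⁻⁵ × sin 40° = 9.37×10⁻⁵ s⁻¹
Geostrophic balance rearranged: |∂P/∂n| = f ρ V_g
|∂P/∂n| = 9.37×10⁻⁵ × 0.893 × 10.0 = 8.37×10⁻⁴ Pa/m
Isobar spacing: Δn = ΔP/|∂P/∂n| = 200 Pa / 8.37×10⁻⁴ Pa/m = 238976 m ≈ 239 km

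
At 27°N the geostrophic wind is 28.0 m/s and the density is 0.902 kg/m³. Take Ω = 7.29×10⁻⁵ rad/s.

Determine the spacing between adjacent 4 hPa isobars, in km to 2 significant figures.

Coriolis parameter at 27°N:
f = 2Ω sin φ = 2 × 7.29×10⁻⁵ × sin 27° = 6.62×10⁻⁵ s⁻¹
Geostrophic balance rearranged: |∂P/∂n| = f ρ V_g
|∂P/∂n| = 6.62×10⁻⁵ × 0.902 × 28.0 = 1.67×10⁻³ Pa/m
Isobar spacing: Δn = ΔP/|∂P/∂n| = 400 Pa / 1.67×10⁻³ Pa/m = 239272 m ≈ 240 km

240 km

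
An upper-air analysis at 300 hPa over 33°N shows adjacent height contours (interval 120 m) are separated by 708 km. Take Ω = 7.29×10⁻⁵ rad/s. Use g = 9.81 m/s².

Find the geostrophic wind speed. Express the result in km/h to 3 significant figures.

75.4 km/h

Coriolis parameter at 33°N:
f = 2Ω sin φ = 2 × 7.29×10⁻⁵ × sin 33° = 7.94×10⁻⁵ s⁻¹
Height gradient: |∂Z/∂n| = 120 m / 708000 m = 1.69×10⁻⁴
On a pressure surface, geostrophic balance gives V_g = (g/f)|∂Z/∂n|:
V_g = 9.81 × 1.69×10⁻⁴ / 7.94×10⁻⁵ = 20.9 m/s
Converting: 20.9 m/s × 3.6 = 75.4 km/h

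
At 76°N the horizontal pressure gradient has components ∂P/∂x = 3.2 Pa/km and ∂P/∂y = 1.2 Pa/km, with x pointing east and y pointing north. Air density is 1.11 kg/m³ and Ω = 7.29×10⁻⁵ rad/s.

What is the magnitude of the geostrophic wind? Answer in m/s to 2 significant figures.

Coriolis parameter at 76°N:
f = 2Ω sin φ = 2 × 7.29×10⁻⁵ × sin 76° = 1.41×10⁻⁴ s⁻¹
Component geostrophic relations (x east, y north):
u_g = −(1/(fρ)) ∂P/∂y,  v_g = (1/(fρ)) ∂P/∂x
u_g = −(1.2×10⁻³)/(1.41×10⁻⁴ × 1.11) = −7.64 m/s;  v_g = (3.2×10⁻³)/(1.41×10⁻⁴ × 1.11) = 20.4 m/s
|V_g| = √(u_g² + v_g²) = 21.8 m/s

22 m/s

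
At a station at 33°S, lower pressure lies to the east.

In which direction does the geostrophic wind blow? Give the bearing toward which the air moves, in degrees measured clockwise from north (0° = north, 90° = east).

000°

The pressure-gradient force points toward the east (bearing 090°).
Geostrophic balance: in the Southern Hemisphere the Coriolis force deflects motion to the left, so the geostrophic wind blows 90° to the left of the pressure-gradient force (low pressure on the right).
Rotating 090° by 90° counterclockwise gives 000° — the wind blows toward the north.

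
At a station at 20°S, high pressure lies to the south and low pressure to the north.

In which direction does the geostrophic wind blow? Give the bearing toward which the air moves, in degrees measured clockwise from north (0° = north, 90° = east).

270°

The pressure-gradient force points toward the north (bearing 000°).
Geostrophic balance: in the Southern Hemisphere the Coriolis force deflects motion to the left, so the geostrophic wind blows 90° to the left of the pressure-gradient force (low pressure on the right).
Rotating 000° by 90° counterclockwise gives 270° — the wind blows toward the west.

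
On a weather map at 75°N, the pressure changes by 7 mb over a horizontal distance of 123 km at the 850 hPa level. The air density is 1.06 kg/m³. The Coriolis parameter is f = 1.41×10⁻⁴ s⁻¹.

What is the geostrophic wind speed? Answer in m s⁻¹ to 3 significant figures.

Pressure gradient: |∂P/∂n| = 700 Pa / 123000 m = 5.69×10⁻³ Pa/m
Geostrophic balance (pressure-gradient force = Coriolis force):
V_g = (1/(fρ)) |∂P/∂n| = 5.69×10⁻³ / (1.41×10⁻⁴ × 1.06) = 38.1 m/s

38.1 m s⁻¹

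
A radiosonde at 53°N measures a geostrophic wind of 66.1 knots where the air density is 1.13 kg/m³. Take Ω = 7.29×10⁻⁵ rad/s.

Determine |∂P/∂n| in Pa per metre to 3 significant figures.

4.47×10⁻³ Pa/m

Coriolis parameter at 53°N:
f = 2Ω sin φ = 2 × 7.29×10⁻⁵ × sin 53° = 1.16×10⁻⁴ s⁻¹
Wind speed in SI: 66.1 knots = 34.0 m/s
Geostrophic balance rearranged: |∂P/∂n| = f ρ V_g
|∂P/∂n| = 1.16×10⁻⁴ × 1.13 × 34.0 = 4.47×10⁻³ Pa/m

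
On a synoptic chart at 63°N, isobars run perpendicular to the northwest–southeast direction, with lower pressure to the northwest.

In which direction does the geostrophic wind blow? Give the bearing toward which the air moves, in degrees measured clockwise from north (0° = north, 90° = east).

The pressure-gradient force points toward the northwest (bearing 315°).
Geostrophic balance: in the Northern Hemisphere the Coriolis force deflects motion to the right, so the geostrophic wind blows 90° to the right of the pressure-gradient force (low pressure on the left).
Rotating 315° by 90° clockwise gives 045° — the wind blows toward the northeast.

045°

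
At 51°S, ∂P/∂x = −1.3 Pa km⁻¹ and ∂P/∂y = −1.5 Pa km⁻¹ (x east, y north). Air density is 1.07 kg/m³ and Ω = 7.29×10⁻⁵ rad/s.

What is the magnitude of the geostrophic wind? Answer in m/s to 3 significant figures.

Coriolis parameter at 51°S:
f = 2Ω sin φ = 2 × 7.29×10⁻⁵ × sin 51° = 1.13×10⁻⁴ s⁻¹
In the Southern Hemisphere f is negative: f = −1.13×10⁻⁴ s⁻¹.
Component geostrophic relations (x east, y north):
u_g = −(1/(fρ)) ∂P/∂y,  v_g = (1/(fρ)) ∂P/∂x
u_g = −(−1.5×10⁻³)/(−1.13×10⁻⁴ × 1.07) = −12.4 m/s;  v_g = (−1.3×10⁻³)/(−1.13×10⁻⁴ × 1.07) = 10.7 m/s
|V_g| = √(u_g² + v_g²) = 16.4 m/s

16.4 m/s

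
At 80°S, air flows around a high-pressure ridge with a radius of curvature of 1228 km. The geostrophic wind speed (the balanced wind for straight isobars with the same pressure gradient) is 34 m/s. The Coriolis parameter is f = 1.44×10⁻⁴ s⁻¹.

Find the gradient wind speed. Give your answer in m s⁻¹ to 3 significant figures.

Around a high, pressure-gradient force acts outward with centrifugal, so Coriolis balances both:
fV = (1/ρ)|∂P/∂n| + V²/R  →  V² − fR·V + fR·V_g = 0
With fR = 1.44×10⁻⁴ × 1228×10³ m = 177 m/s:
V = [fR − √((fR)² − 4 fR V_g)]/2 = [177 − √(177² − 4×177×34)]/2 = 45.9 m/s
Supergeostrophic (V > V_g = 34 m/s), as expected around a high.

45.9 m s⁻¹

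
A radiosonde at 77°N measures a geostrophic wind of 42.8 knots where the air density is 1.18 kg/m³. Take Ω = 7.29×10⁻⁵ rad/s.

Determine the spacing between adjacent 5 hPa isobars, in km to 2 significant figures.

140 km

Coriolis parameter at 77°N:
f = 2Ω sin φ = 2 × 7.29×10⁻⁵ × sin 77° = 1.42×10⁻⁴ s⁻¹
Wind speed in SI: 42.8 knots = 22.0 m/s
Geostrophic balance rearranged: |∂P/∂n| = f ρ V_g
|∂P/∂n| = 1.42×10⁻⁴ × 1.18 × 22.0 = 3.69×10⁻³ Pa/m
Isobar spacing: Δn = ΔP/|∂P/∂n| = 500 Pa / 3.69×10⁻³ Pa/m = 135464 m ≈ 140 km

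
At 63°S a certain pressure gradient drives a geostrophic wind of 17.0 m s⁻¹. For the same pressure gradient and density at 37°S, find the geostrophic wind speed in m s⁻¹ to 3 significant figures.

With the same pressure gradient and density, V_g ∝ 1/f ∝ 1/sin φ.
V₂ = V₁ · sin φ₁ / sin φ₂ = 17.0 × sin 63° / sin 37°
V₂ = 17.0 × 0.8910/0.6018 = 25.2 m s⁻¹

25.2 m s⁻¹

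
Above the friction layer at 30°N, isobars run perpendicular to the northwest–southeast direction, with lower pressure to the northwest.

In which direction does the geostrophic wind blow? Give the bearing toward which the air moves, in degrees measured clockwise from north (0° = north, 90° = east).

The pressure-gradient force points toward the northwest (bearing 315°).
Geostrophic balance: in the Northern Hemisphere the Coriolis force deflects motion to the right, so the geostrophic wind blows 90° to the right of the pressure-gradient force (low pressure on the left).
Rotating 315° by 90° clockwise gives 045° — the wind blows toward the northeast.

045°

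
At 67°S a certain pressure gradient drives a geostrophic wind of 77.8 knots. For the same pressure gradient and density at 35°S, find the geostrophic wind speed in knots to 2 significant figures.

120 knots

With the same pressure gradient and density, V_g ∝ 1/f ∝ 1/sin φ.
V₂ = V₁ · sin φ₁ / sin φ₂ = 77.8 × sin 67° / sin 35°
V₂ = 77.8 × 0.9205/0.5736 = 120 knots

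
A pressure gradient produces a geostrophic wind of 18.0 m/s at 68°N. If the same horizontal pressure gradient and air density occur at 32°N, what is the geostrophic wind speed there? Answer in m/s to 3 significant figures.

31.5 m/s

With the same pressure gradient and density, V_g ∝ 1/f ∝ 1/sin φ.
V₂ = V₁ · sin φ₁ / sin φ₂ = 18.0 × sin 68° / sin 32°
V₂ = 18.0 × 0.9272/0.5299 = 31.5 m/s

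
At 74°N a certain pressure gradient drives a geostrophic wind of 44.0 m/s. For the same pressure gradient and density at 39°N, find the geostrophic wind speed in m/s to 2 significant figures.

67 m/s

With the same pressure gradient and density, V_g ∝ 1/f ∝ 1/sin φ.
V₂ = V₁ · sin φ₁ / sin φ₂ = 44.0 × sin 74° / sin 39°
V₂ = 44.0 × 0.9613/0.6293 = 67 m/s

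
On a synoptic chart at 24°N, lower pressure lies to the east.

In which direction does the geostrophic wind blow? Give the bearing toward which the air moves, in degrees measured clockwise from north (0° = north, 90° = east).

The pressure-gradient force points toward the east (bearing 090°).
Geostrophic balance: in the Northern Hemisphere the Coriolis force deflects motion to the right, so the geostrophic wind blows 90° to the right of the pressure-gradient force (low pressure on the left).
Rotating 090° by 90° clockwise gives 180° — the wind blows toward the south.

180°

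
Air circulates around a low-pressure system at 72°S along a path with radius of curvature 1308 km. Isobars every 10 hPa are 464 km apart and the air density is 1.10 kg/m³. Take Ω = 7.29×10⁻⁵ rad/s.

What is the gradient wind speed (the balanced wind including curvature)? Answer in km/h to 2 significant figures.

Coriolis parameter at 72°S:
f = 2Ω sin φ = 2 × 7.29×10⁻⁵ × sin 72° = 1.39×10⁻⁴ s⁻¹
Pressure gradient: |∂P/∂n| = 1000 Pa / 464000 m = 2.16×10⁻³ Pa/m
Geostrophic speed: V_g = |∂P/∂n|/(fρ) = 2.16×10⁻³/(1.39×10⁻⁴ × 1.10) = 14.1 m/s
Around a low, centrifugal force acts outward with Coriolis, so pressure-gradient force balances both:
(1/ρ)|∂P/∂n| = fV + V²/R  →  V² + fR·V − fR·V_g = 0
With fR = 1.39×10⁻⁴ × 1308×10³ m = 181 m/s:
V = [−fR + √((fR)² + 4 fR V_g)]/2 = [−181 + √(181² + 4×181×14.1)]/2 = 13.2 m/s
Subgeostrophic (V < V_g = 14.1 m/s), as expected around a low.
Converting: 13.2 m/s × 3.6 = 47 km/h

47 km/h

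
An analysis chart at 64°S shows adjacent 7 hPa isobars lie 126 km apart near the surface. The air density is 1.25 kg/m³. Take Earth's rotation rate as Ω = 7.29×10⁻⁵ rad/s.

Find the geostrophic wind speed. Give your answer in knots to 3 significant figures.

65.9 knots

Coriolis parameter at 64°S:
f = 2Ω sin φ = 2 × 7.29×10⁻⁵ × sin 64° = 1.31×10⁻⁴ s⁻¹
Pressure gradient: |∂P/∂n| = 700 Pa / 126000 m = 5.56×10⁻³ Pa/m
Geostrophic balance (pressure-gradient force = Coriolis force):
V_g = (1/(fρ)) |∂P/∂n| = 5.56×10⁻³ / (1.31×10⁻⁴ × 1.25) = 33.9 m/s
Converting: 33.9 m/s × 1.944 = 65.9 knots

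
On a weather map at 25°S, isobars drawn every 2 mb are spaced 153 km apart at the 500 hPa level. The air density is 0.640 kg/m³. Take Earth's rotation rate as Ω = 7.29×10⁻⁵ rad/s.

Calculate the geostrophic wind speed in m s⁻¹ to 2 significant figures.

Coriolis parameter at 25°S:
f = 2Ω sin φ = 2 × 7.29×10⁻⁵ × sin 25° = 6.16×10⁻⁵ s⁻¹
Pressure gradient: |∂P/∂n| = 200 Pa / 153000 m = 1.31×10⁻³ Pa/m
Geostrophic balance (pressure-gradient force = Coriolis force):
V_g = (1/(fρ)) |∂P/∂n| = 1.31×10⁻³ / (6.16×10⁻⁵ × 0.640) = 33.1 m/s

33 m s⁻¹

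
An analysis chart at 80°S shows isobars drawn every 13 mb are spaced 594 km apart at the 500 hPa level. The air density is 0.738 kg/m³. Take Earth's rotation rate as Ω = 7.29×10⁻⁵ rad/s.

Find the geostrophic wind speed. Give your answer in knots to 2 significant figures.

40 knots

Coriolis parameter at 80°S:
f = 2Ω sin φ = 2 × 7.29×10⁻⁵ × sin 80° = 1.44×10⁻⁴ s⁻¹
Pressure gradient: |∂P/∂n| = 1300 Pa / 594000 m = 2.19×10⁻³ Pa/m
Geostrophic balance (pressure-gradient force = Coriolis force):
V_g = (1/(fρ)) |∂P/∂n| = 2.19×10⁻³ / (1.44×10⁻⁴ × 0.738) = 20.7 m/s
Converting: 20.7 m/s × 1.944 = 40 knots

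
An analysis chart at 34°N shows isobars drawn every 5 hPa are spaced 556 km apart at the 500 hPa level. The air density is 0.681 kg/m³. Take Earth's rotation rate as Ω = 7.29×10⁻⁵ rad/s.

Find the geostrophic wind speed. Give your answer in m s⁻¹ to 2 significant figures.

16 m s⁻¹

Coriolis parameter at 34°N:
f = 2Ω sin φ = 2 × 7.29×10⁻⁵ × sin 34° = 8.15×10⁻⁵ s⁻¹
Pressure gradient: |∂P/∂n| = 500 Pa / 556000 m = 8.99×10⁻⁴ Pa/m
Geostrophic balance (pressure-gradient force = Coriolis force):
V_g = (1/(fρ)) |∂P/∂n| = 8.99×10⁻⁴ / (8.15×10⁻⁵ × 0.681) = 16.2 m/s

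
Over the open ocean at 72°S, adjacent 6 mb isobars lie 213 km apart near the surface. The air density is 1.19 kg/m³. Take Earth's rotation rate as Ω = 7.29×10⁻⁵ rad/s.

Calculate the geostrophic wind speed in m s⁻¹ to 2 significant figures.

17 m s⁻¹

Coriolis parameter at 72°S:
f = 2Ω sin φ = 2 × 7.29×10⁻⁵ × sin 72° = 1.39×10⁻⁴ s⁻¹
Pressure gradient: |∂P/∂n| = 600 Pa / 213000 m = 2.82×10⁻³ Pa/m
Geostrophic balance (pressure-gradient force = Coriolis force):
V_g = (1/(fρ)) |∂P/∂n| = 2.82×10⁻³ / (1.39×10⁻⁴ × 1.19) = 17.1 m/s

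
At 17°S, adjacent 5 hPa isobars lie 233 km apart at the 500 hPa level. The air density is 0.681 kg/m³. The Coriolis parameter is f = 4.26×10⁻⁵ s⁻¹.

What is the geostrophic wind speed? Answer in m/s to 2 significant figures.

Pressure gradient: |∂P/∂n| = 500 Pa / 233000 m = 2.15×10⁻³ Pa/m
Geostrophic balance (pressure-gradient force = Coriolis force):
V_g = (1/(fρ)) |∂P/∂n| = 2.15×10⁻³ / (4.26×10⁻⁵ × 0.681) = 74.0 m/s

74 m/s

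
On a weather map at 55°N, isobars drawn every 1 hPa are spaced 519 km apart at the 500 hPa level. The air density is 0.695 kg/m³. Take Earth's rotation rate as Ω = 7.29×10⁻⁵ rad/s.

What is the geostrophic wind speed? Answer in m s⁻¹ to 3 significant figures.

2.32 m s⁻¹

Coriolis parameter at 55°N:
f = 2Ω sin φ = 2 × 7.29×10⁻⁵ × sin 55° = 1.19×10⁻⁴ s⁻¹
Pressure gradient: |∂P/∂n| = 100 Pa / 519000 m = 1.93×10⁻⁴ Pa/m
Geostrophic balance (pressure-gradient force = Coriolis force):
V_g = (1/(fρ)) |∂P/∂n| = 1.93×10⁻⁴ / (1.19×10⁻⁴ × 0.695) = 2.32 m/s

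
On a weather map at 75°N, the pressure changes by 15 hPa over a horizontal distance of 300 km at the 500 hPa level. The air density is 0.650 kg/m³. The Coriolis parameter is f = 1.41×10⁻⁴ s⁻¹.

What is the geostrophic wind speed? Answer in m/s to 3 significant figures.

54.6 m/s

Pressure gradient: |∂P/∂n| = 1500 Pa / 300000 m = 5.00×10⁻³ Pa/m
Geostrophic balance (pressure-gradient force = Coriolis force):
V_g = (1/(fρ)) |∂P/∂n| = 5.00×10⁻³ / (1.41×10⁻⁴ × 0.650) = 54.6 m/s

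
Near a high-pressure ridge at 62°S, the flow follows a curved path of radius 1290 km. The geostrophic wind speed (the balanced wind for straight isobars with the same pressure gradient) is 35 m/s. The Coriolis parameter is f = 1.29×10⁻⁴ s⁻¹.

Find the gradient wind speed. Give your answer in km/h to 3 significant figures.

180 km/h

Around a high, pressure-gradient force acts outward with centrifugal, so Coriolis balances both:
fV = (1/ρ)|∂P/∂n| + V²/R  →  V² − fR·V + fR·V_g = 0
With fR = 1.29×10⁻⁴ × 1290×10³ m = 166 m/s:
V = [fR − √((fR)² − 4 fR V_g)]/2 = [166 − √(166² − 4×166×35)]/2 = 50.1 m/s
Supergeostrophic (V > V_g = 35 m/s), as expected around a high.
Converting: 50.1 m/s × 3.6 = 180 km/h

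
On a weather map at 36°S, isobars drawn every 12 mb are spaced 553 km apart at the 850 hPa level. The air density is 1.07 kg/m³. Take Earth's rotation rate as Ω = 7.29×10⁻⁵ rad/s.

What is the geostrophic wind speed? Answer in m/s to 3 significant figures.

Coriolis parameter at 36°S:
f = 2Ω sin φ = 2 × 7.29×10⁻⁵ × sin 36° = 8.57×10⁻⁵ s⁻¹
Pressure gradient: |∂P/∂n| = 1200 Pa / 553000 m = 2.17×10⁻³ Pa/m
Geostrophic balance (pressure-gradient force = Coriolis force):
V_g = (1/(fρ)) |∂P/∂n| = 2.17×10⁻³ / (8.57×10⁻⁵ × 1.07) = 23.7 m/s

23.7 m/s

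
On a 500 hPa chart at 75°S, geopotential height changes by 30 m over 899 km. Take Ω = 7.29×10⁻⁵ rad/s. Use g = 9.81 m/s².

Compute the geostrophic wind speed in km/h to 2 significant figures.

Coriolis parameter at 75°S:
f = 2Ω sin φ = 2 × 7.29×10⁻⁵ × sin 75° = 1.41×10⁻⁴ s⁻¹
Height gradient: |∂Z/∂n| = 30 m / 899000 m = 3.34×10⁻⁵
On a pressure surface, geostrophic balance gives V_g = (g/f)|∂Z/∂n|:
V_g = 9.81 × 3.34×10⁻⁵ / 1.41×10⁻⁴ = 2.32 m/s
Converting: 2.32 m/s × 3.6 = 8.4 km/h

8.4 km/h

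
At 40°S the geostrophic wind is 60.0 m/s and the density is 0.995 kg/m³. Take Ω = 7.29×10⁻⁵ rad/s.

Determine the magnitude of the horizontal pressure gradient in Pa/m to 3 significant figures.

5.59×10⁻³ Pa/m

Coriolis parameter at 40°S:
f = 2Ω sin φ = 2 × 7.29×10⁻⁵ × sin 40° = 9.37×10⁻⁵ s⁻¹
Geostrophic balance rearranged: |∂P/∂n| = f ρ V_g
|∂P/∂n| = 9.37×10⁻⁵ × 0.995 × 60.0 = 5.59×10⁻³ Pa/m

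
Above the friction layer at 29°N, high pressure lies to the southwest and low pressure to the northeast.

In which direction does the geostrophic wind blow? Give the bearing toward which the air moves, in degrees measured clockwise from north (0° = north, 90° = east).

The pressure-gradient force points toward the northeast (bearing 045°).
Geostrophic balance: in the Northern Hemisphere the Coriolis force deflects motion to the right, so the geostrophic wind blows 90° to the right of the pressure-gradient force (low pressure on the left).
Rotating 045° by 90° clockwise gives 135° — the wind blows toward the southeast.

135°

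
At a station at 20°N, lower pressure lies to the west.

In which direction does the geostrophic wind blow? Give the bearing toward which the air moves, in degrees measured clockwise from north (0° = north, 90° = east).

000°

The pressure-gradient force points toward the west (bearing 270°).
Geostrophic balance: in the Northern Hemisphere the Coriolis force deflects motion to the right, so the geostrophic wind blows 90° to the right of the pressure-gradient force (low pressure on the left).
Rotating 270° by 90° clockwise gives 000° — the wind blows toward the north.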